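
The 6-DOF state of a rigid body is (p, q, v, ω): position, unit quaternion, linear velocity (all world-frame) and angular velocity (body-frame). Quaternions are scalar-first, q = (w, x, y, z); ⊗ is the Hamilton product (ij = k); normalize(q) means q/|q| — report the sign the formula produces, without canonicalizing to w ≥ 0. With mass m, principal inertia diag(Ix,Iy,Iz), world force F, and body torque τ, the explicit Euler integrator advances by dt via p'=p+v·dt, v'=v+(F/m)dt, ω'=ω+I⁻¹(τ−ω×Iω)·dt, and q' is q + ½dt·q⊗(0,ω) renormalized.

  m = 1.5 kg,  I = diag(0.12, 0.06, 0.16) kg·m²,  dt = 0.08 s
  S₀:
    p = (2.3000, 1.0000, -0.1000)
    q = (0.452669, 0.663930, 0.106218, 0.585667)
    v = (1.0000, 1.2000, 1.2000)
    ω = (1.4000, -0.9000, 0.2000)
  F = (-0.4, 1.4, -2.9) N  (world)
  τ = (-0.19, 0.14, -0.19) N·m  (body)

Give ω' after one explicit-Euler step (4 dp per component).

ω×(Iω) gyroscopic = (-0.0180, -0.0112, 0.0756)
angular accel α = (-1.4333, 2.5200, -1.6600)
ω' = ω + α·dt = (1.2853, -0.6984, 0.0672)

ω' = (1.2853, -0.6984, 0.0672)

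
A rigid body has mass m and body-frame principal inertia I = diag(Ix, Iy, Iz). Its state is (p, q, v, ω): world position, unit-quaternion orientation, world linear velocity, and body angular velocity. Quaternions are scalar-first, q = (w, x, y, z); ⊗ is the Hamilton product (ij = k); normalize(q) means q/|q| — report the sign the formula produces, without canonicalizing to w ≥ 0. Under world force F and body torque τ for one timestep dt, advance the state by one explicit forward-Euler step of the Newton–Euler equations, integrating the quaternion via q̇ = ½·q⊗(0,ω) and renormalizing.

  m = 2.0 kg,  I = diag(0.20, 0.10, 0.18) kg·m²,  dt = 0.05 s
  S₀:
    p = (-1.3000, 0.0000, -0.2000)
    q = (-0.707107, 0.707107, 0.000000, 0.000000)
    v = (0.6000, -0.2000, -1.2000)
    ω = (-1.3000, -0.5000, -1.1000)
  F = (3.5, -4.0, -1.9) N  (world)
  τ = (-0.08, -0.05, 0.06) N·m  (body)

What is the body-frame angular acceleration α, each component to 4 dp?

α = (-0.6200, -0.7860, 0.6944)

precession coupling ω×(Iω) = (0.0440, 0.0286, -0.0650)
(τ − ω×Iω)/I = (-0.6200, -0.7860, 0.6944)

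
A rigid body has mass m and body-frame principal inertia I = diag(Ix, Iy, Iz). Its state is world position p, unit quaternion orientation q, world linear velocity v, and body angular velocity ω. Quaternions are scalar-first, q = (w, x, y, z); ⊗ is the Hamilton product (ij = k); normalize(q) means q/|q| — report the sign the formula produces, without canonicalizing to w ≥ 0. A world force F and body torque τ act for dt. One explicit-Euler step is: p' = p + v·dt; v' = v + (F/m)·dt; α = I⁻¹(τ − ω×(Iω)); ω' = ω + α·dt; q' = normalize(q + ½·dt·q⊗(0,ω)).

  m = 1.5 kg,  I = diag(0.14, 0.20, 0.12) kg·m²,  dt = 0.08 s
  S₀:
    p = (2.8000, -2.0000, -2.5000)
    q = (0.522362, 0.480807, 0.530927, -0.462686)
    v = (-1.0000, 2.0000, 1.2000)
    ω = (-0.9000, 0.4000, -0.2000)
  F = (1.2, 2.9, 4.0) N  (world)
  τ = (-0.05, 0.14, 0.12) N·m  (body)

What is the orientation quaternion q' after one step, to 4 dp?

q' = (0.5270, 0.4648, 0.5593, -0.4397)

2q̇ = q⊗(0,ω) = (0.1278183, -0.3912368, 0.7215236, 0.5656847)
updated quaternion q' = (0.5270, 0.4648, 0.5593, -0.4397)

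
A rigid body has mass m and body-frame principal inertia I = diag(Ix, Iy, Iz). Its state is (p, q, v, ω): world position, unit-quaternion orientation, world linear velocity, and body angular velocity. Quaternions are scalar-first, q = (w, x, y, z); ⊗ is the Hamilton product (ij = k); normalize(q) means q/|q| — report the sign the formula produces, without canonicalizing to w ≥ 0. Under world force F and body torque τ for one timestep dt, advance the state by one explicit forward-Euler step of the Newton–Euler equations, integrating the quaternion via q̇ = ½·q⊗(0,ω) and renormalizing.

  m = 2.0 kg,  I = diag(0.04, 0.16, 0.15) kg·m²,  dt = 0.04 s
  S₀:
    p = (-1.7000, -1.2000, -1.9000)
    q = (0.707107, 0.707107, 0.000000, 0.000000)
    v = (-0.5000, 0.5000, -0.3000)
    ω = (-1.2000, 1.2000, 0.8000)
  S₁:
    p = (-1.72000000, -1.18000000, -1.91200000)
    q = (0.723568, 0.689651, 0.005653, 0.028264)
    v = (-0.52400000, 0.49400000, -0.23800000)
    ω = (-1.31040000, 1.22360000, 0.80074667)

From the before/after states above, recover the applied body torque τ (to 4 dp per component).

Δω = ω₁−ω₀ = (-0.11040000, 0.02360000, 0.00074667)
gyro term ω₀×Iω₀ = (-0.0096, 0.1056, -0.1728)
I·α + gyro = (-0.1200, 0.2000, -0.1700)

τ = (-0.1200, 0.2000, -0.1700)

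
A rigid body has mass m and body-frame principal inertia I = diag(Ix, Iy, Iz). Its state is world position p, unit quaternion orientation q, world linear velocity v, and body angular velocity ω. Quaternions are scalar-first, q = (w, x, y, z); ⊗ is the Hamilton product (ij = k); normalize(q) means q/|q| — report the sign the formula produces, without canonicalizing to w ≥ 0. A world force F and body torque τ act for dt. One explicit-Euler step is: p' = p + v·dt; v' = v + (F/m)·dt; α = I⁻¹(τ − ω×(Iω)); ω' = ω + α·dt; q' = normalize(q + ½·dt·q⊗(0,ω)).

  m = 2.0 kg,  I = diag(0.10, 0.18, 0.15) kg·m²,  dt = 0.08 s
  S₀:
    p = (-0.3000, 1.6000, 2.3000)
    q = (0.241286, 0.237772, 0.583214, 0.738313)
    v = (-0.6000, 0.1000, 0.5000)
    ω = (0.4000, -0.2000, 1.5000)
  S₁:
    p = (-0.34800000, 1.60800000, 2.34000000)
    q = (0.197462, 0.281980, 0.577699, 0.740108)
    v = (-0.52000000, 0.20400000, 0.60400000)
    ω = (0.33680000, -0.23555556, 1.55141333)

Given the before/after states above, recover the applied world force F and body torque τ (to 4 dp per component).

v₁ − v₀ = (0.08000000, 0.10400000, 0.10400000)
F = m·Δv/dt = (2.0000, 2.6000, 2.6000)
rate change Δω = (-0.06320000, -0.03555556, 0.05141333)
gyro term ω₀×Iω₀ = (0.0090, -0.0300, -0.0064)
applied torque τ = (-0.0700, -0.1100, 0.0900)

F = (2.0000, 2.6000, 2.6000)
τ = (-0.0700, -0.1100, 0.0900)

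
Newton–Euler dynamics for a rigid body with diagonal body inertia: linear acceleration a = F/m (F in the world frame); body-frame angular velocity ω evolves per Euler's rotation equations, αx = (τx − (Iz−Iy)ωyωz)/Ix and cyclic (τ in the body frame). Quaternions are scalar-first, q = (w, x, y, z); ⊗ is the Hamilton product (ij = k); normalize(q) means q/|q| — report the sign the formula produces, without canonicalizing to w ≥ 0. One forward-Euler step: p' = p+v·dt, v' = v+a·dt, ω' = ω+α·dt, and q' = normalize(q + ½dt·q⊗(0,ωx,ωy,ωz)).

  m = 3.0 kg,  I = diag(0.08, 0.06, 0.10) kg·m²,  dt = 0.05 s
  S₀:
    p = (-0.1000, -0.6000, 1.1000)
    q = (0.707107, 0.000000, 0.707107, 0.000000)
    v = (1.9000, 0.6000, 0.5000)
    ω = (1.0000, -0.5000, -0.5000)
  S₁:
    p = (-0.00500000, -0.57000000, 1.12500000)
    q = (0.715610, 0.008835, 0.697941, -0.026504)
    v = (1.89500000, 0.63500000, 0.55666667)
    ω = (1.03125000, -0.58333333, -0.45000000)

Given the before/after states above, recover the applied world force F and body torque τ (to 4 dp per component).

F = (-0.3000, 2.1000, 3.4000)
τ = (0.0600, -0.0900, 0.1100)

ω₁ − ω₀ = (0.03125000, -0.08333333, 0.05000000)
τ = I·(Δω/dt) + ω₀×(Iω₀) = (0.0600, -0.0900, 0.1100)
velocity change Δv = (-0.00500000, 0.03500000, 0.05666667)
m·(v₁−v₀)/dt = (-0.3000, 2.1000, 3.4000)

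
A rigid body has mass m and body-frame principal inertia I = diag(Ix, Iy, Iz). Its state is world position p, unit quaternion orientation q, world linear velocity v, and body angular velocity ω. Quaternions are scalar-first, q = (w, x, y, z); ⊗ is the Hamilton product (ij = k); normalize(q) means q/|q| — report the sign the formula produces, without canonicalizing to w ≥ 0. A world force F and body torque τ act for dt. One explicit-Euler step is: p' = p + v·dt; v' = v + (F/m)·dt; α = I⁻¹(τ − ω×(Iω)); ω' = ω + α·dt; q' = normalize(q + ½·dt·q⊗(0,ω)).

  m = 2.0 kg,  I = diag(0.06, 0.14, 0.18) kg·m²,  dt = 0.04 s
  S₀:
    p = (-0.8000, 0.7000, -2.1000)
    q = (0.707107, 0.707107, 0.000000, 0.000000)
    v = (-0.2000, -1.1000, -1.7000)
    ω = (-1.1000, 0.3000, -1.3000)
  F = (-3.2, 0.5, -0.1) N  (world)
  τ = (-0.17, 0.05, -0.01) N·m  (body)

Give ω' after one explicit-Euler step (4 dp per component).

precession coupling ω×(Iω) = (-0.0156, -0.1716, -0.0264)
(τ − ω×Iω)/I = (-2.5733, 1.5829, 0.0911)
ω + α·dt = (-1.2029, 0.3633, -1.2964)

ω' = (-1.2029, 0.3633, -1.2964)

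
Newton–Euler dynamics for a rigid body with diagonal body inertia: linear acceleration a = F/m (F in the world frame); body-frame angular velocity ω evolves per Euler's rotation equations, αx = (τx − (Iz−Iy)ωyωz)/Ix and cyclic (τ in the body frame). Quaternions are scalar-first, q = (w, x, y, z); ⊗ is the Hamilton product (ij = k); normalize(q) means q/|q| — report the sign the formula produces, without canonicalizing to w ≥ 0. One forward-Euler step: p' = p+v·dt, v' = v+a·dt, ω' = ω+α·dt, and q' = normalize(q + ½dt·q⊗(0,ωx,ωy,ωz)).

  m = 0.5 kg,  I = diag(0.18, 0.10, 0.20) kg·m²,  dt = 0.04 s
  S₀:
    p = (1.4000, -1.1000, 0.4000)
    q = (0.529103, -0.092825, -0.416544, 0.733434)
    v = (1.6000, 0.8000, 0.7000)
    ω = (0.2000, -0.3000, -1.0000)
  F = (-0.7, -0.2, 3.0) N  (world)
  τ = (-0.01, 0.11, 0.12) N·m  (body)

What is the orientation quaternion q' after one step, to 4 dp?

q' = (0.5415, -0.0780, -0.4185, 0.7249)

Hamilton product q⊗(0,ω) = (0.6270358, 0.7423948, -0.1048691, -0.4179467)
q + ½dt·q⊗(0,ω), renormalized = (0.5415, -0.0780, -0.4185, 0.7249)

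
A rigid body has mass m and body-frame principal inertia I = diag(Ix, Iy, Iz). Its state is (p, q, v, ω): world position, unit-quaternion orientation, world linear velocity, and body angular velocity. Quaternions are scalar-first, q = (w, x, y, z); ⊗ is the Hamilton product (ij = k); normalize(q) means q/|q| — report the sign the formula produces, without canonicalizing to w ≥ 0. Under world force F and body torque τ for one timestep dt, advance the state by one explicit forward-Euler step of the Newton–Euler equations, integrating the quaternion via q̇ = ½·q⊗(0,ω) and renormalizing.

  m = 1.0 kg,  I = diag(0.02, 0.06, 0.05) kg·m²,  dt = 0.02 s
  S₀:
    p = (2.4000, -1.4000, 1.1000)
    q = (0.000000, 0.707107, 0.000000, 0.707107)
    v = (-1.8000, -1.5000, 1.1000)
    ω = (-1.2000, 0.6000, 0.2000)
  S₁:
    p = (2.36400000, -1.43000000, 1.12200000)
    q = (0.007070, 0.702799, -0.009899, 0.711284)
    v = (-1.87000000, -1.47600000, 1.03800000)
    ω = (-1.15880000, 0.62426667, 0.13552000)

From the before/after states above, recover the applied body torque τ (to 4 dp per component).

τ = (0.0400, 0.0800, -0.1900)

rate change Δω = (0.04120000, 0.02426667, -0.06448000)
ω₀×(Iω₀) = (-0.0012, 0.0072, -0.0288)
I·α + gyro = (0.0400, 0.0800, -0.1900)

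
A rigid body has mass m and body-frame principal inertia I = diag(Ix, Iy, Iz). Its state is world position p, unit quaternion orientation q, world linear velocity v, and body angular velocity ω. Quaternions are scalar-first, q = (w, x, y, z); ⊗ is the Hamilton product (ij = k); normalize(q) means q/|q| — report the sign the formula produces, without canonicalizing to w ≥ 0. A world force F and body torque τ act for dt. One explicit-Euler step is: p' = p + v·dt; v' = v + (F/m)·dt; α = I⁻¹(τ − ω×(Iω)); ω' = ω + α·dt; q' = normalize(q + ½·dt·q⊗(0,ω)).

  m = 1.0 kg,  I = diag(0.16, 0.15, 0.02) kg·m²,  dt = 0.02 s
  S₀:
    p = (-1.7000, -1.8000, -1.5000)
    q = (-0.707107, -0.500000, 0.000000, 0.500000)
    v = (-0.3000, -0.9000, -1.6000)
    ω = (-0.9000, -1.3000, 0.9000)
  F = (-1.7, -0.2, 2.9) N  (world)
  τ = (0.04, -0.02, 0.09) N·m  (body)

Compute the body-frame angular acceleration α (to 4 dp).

α = (-0.7006, 0.6227, 5.0850)

gyro term ω×Iω = (0.1521, -0.1134, -0.0117)
angular accel α = (-0.7006, 0.6227, 5.0850)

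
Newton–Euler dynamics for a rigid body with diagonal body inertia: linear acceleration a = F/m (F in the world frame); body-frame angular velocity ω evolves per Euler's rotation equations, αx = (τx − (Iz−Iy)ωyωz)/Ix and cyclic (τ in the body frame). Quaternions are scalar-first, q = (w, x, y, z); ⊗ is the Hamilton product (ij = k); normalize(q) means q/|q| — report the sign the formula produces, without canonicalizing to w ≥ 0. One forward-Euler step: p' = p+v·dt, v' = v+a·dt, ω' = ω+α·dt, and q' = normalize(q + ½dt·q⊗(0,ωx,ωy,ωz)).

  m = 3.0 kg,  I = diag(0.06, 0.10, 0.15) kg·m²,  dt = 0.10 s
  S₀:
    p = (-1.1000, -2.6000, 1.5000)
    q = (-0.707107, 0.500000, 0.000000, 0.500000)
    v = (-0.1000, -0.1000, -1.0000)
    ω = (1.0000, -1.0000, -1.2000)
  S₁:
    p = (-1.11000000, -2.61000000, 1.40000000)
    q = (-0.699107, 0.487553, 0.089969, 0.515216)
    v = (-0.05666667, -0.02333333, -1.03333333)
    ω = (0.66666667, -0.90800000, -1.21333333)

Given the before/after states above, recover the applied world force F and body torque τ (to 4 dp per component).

ω₁ − ω₀ = (-0.33333333, 0.09200000, -0.01333333)
τ = I·(Δω/dt) + ω₀×(Iω₀) = (-0.1400, 0.2000, -0.0600)
v₁ − v₀ = (0.04333333, 0.07666667, -0.03333333)
m·(v₁−v₀)/dt = (1.3000, 2.3000, -1.0000)

F = (1.3000, 2.3000, -1.0000)
τ = (-0.1400, 0.2000, -0.0600)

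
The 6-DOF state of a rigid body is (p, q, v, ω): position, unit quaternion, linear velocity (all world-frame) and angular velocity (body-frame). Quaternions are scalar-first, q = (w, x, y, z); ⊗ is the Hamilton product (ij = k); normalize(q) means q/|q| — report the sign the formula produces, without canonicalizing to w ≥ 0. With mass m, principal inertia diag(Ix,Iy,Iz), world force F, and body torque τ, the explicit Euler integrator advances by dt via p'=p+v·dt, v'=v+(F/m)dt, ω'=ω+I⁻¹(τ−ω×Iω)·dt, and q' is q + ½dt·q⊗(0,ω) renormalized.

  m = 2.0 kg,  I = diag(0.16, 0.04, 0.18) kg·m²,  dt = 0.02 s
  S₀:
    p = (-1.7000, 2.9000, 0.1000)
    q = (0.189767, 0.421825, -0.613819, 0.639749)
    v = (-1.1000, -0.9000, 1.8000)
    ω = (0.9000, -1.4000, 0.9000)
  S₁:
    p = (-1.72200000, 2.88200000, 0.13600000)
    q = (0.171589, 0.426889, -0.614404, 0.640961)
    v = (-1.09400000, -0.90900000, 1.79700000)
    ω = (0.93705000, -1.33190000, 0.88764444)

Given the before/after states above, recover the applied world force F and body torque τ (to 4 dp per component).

F = (0.6000, -0.9000, -0.3000)
τ = (0.1200, 0.1200, 0.0400)

Δv = v₁−v₀ = (0.00600000, -0.00900000, -0.00300000)
F = m·Δv/dt = (0.6000, -0.9000, -0.3000)
rate change Δω = (0.03705000, 0.06810000, -0.01235556)
ω₀×(Iω₀) = (-0.1764, -0.0162, 0.1512)
τ = I·(Δω/dt) + ω₀×(Iω₀) = (0.1200, 0.1200, 0.0400)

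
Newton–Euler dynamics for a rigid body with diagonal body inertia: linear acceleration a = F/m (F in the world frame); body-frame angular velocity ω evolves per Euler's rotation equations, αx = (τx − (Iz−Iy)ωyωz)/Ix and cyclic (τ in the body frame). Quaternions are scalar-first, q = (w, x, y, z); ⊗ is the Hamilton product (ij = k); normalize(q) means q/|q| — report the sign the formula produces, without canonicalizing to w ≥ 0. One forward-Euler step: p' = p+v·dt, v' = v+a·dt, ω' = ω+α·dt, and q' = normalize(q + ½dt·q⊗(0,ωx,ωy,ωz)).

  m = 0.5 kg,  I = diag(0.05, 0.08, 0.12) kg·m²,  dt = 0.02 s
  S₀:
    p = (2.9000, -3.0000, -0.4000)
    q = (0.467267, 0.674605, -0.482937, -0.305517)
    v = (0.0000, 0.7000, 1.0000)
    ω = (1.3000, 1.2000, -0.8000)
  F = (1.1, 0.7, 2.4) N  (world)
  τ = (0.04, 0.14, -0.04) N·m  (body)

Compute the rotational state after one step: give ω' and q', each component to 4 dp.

(τ − ω×Iω)/I = (1.5680, 0.8400, -0.7233)
ω' = ω + α·dt = (1.3314, 1.2168, -0.8145)
2q̇ = q⊗(0,ω) = (-0.5418757, 1.3604171, 0.7032323, 1.0635305)
updated quaternion q' = (0.4618, 0.6881, -0.4758, -0.2948)

ω' = (1.3314, 1.2168, -0.8145)
q' = (0.4618, 0.6881, -0.4758, -0.2948)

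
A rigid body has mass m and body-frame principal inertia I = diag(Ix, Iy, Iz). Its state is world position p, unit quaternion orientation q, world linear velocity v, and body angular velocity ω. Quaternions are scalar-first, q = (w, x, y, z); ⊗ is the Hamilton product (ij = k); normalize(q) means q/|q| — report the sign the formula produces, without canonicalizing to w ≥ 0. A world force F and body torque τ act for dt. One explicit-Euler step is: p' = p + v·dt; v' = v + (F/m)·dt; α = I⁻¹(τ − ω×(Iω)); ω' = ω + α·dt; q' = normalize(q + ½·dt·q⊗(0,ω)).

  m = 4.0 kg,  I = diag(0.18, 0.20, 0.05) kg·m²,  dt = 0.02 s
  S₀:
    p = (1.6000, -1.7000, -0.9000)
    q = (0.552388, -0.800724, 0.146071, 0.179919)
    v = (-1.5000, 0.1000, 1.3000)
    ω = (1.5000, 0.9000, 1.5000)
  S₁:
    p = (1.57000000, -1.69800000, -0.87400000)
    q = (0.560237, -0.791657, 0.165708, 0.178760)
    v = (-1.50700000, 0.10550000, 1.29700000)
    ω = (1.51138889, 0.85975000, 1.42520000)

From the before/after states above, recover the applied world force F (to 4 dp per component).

v₁ − v₀ = (-0.00700000, 0.00550000, -0.00300000)
F = m·Δv/dt = (-1.4000, 1.1000, -0.6000)

F = (-1.4000, 1.1000, -0.6000)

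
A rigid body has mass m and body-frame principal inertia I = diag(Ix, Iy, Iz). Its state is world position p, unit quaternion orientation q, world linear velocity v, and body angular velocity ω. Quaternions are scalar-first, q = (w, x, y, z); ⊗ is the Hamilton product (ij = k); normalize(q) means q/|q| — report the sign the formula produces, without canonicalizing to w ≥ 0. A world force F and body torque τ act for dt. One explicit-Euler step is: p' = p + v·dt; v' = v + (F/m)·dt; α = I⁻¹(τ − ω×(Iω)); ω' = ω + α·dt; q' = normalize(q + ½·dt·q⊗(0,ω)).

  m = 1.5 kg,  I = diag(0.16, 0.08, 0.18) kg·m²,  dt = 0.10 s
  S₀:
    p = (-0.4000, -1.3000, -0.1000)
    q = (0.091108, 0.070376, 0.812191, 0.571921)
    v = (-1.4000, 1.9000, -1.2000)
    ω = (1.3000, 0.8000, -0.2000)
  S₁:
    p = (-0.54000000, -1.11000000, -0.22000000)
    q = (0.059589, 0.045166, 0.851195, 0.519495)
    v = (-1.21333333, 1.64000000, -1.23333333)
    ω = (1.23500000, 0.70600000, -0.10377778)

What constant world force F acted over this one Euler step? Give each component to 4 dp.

F = (2.8000, -3.9000, -0.5000)

Δv = v₁−v₀ = (0.18666667, -0.26000000, -0.03333333)
m·(v₁−v₀)/dt = (2.8000, -3.9000, -0.5000)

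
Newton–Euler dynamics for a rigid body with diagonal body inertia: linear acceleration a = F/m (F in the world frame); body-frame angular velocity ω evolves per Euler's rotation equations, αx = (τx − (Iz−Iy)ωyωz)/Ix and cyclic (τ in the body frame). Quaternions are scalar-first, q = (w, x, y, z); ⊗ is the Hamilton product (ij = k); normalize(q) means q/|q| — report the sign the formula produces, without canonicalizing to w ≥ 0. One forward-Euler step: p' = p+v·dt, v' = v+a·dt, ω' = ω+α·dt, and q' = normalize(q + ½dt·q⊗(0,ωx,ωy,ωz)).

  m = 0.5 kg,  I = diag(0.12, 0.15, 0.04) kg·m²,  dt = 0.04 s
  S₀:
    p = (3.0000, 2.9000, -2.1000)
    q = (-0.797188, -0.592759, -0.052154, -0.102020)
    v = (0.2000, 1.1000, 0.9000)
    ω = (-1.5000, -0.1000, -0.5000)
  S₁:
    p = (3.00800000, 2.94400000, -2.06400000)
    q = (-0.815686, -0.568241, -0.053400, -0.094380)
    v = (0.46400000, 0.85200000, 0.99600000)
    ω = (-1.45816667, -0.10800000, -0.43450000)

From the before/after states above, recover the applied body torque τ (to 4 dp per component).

τ = (0.1200, 0.0300, 0.0700)

ω₁ − ω₀ = (0.04183333, -0.00800000, 0.06550000)
precession coupling = (-0.0055, 0.0600, 0.0045)
τ = I·(Δω/dt) + ω₀×(Iω₀) = (0.1200, 0.0300, 0.0700)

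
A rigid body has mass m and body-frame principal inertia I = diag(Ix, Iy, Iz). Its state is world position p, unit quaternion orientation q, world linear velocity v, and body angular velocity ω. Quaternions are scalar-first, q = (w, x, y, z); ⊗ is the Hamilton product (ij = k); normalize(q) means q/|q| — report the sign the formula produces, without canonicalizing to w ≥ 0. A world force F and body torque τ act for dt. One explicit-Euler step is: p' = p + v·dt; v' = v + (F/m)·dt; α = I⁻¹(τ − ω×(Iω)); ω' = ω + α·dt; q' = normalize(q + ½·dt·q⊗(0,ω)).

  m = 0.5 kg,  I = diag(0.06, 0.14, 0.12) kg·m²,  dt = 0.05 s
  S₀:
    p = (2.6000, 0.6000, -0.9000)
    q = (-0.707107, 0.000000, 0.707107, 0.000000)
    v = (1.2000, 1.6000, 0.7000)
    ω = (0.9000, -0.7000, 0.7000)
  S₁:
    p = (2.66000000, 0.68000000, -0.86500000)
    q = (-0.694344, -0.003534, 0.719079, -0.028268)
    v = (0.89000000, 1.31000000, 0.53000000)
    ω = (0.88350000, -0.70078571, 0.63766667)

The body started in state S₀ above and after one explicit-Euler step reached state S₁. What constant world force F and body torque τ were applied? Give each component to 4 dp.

Δv = v₁−v₀ = (-0.31000000, -0.29000000, -0.17000000)
applied force F = (-3.1000, -2.9000, -1.7000)
ω₁ − ω₀ = (-0.01650000, -0.00078571, -0.06233333)
precession coupling = (0.0098, -0.0378, -0.0504)
applied torque τ = (-0.0100, -0.0400, -0.2000)

F = (-3.1000, -2.9000, -1.7000)
τ = (-0.0100, -0.0400, -0.2000)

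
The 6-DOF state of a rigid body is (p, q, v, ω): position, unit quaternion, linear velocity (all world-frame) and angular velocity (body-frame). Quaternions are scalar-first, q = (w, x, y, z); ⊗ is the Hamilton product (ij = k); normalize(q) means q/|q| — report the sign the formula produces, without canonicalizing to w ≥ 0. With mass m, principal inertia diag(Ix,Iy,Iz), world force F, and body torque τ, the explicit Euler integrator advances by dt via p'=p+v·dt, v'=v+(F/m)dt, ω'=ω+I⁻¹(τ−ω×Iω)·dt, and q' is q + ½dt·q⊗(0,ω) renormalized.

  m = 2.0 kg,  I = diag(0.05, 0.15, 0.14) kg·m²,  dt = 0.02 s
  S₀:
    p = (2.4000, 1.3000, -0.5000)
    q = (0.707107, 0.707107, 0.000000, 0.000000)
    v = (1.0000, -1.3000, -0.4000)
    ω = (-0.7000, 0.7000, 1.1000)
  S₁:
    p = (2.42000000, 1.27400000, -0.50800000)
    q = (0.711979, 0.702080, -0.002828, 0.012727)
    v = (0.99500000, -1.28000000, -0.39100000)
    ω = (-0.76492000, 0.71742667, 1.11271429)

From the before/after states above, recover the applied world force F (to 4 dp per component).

velocity change Δv = (-0.00500000, 0.02000000, 0.00900000)
m·(v₁−v₀)/dt = (-0.5000, 2.0000, 0.9000)

F = (-0.5000, 2.0000, 0.9000)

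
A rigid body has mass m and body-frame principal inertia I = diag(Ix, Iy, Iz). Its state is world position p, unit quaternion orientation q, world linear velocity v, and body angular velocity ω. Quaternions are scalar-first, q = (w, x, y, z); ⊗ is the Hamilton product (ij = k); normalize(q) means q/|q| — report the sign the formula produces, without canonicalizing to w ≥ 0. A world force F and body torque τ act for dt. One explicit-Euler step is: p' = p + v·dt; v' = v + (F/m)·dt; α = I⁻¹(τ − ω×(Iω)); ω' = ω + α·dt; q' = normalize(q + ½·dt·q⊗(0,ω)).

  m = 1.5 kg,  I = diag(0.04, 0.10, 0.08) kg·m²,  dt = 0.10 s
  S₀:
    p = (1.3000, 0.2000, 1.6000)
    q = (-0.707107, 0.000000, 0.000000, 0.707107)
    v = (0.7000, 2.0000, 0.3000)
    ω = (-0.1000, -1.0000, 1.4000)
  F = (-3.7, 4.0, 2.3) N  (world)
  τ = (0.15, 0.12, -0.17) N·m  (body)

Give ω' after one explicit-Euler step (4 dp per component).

ω' = (0.2050, -0.8856, 1.1800)

α = I⁻¹(τ − ω×Iω) = (3.0500, 1.1440, -2.2000)
ω' = ω + α·dt = (0.2050, -0.8856, 1.1800)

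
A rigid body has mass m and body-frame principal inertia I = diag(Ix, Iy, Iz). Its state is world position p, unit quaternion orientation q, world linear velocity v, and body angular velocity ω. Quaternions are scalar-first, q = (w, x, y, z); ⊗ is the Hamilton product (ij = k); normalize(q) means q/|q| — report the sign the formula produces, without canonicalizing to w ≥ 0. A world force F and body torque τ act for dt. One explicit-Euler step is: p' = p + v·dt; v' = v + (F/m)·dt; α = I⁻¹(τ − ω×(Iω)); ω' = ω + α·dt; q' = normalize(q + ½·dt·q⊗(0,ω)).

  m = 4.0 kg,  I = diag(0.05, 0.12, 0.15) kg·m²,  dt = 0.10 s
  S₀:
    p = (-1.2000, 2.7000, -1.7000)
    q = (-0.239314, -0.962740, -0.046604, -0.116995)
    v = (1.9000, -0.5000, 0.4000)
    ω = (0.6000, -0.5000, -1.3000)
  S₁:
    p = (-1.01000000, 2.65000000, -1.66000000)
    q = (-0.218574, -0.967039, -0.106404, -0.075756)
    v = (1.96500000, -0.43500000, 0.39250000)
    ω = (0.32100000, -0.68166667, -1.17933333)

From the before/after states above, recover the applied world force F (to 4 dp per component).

velocity change Δv = (0.06500000, 0.06500000, -0.00750000)
F = m·Δv/dt = (2.6000, 2.6000, -0.3000)

F = (2.6000, 2.6000, -0.3000)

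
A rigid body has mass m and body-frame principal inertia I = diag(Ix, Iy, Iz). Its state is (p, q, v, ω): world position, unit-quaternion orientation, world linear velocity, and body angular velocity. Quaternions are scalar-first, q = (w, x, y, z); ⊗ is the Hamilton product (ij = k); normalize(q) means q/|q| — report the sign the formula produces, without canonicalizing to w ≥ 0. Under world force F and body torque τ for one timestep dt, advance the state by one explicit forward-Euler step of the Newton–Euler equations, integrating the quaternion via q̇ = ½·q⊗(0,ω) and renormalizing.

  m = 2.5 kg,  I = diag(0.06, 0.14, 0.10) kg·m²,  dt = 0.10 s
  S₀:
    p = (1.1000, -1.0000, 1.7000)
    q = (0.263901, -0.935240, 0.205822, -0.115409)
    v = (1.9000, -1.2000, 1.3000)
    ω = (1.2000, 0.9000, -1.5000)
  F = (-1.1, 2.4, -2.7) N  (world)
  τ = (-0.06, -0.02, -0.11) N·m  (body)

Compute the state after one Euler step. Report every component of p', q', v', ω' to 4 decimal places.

a = (-0.4400, 0.9600, -1.0800)
p' = p + v·dt = (1.2900, -1.1200, 1.8300)
v + (F/m)dt = (1.8560, -1.1040, 1.1920)
angular accel α = (-1.9000, -0.6571, -1.9640)
new body rate ω' = (1.0100, 0.8343, -1.6964)
2q̇ = q⊗(0,ω) = (0.7639347, 0.1118163, -1.3038399, -1.4845539)
updated quaternion q' = (0.3004, -0.9245, 0.1398, -0.1886)

p' = (1.2900, -1.1200, 1.8300)
q' = (0.3004, -0.9245, 0.1398, -0.1886)
v' = (1.8560, -1.1040, 1.1920)
ω' = (1.0100, 0.8343, -1.6964)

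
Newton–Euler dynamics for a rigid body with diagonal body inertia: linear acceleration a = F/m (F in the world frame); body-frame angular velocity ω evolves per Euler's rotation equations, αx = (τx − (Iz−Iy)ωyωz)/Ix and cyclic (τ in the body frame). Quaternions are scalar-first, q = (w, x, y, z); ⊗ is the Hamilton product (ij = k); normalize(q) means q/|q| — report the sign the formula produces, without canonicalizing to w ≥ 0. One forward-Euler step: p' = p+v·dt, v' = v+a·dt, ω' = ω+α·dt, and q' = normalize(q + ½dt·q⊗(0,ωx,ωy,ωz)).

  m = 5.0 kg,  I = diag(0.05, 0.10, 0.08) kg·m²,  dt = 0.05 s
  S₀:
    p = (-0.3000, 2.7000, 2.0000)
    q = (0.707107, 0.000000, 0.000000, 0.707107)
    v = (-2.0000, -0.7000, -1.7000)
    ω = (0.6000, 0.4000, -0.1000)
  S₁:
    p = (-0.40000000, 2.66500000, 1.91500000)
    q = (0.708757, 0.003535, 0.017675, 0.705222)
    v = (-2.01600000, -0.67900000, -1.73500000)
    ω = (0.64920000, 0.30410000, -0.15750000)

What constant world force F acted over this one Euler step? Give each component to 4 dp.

Δv = v₁−v₀ = (-0.01600000, 0.02100000, -0.03500000)
F = m·Δv/dt = (-1.6000, 2.1000, -3.5000)

F = (-1.6000, 2.1000, -3.5000)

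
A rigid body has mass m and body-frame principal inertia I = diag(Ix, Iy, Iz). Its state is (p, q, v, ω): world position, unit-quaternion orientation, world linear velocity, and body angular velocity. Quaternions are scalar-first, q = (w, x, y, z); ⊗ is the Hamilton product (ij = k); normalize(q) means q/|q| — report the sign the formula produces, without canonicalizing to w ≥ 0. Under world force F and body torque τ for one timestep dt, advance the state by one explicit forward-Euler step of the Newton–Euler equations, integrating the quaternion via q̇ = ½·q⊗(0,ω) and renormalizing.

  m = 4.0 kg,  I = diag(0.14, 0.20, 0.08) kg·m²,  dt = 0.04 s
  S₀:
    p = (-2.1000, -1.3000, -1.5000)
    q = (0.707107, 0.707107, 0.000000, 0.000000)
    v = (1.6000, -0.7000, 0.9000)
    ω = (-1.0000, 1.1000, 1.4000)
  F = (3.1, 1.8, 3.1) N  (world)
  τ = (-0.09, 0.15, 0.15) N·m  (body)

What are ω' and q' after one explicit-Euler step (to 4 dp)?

(τ − ω×Iω)/I = (0.6771, 1.1700, 2.7000)
new body rate ω' = (-0.9729, 1.1468, 1.5080)
q⊗(0,ω) = (0.7071070, -0.7071070, -0.2121321, 1.7677675)
q' = normalize(q + ½dt·q⊗(0,ω)) = (0.7206, 0.6924, -0.0042, 0.0353)

ω' = (-0.9729, 1.1468, 1.5080)
q' = (0.7206, 0.6924, -0.0042, 0.0353)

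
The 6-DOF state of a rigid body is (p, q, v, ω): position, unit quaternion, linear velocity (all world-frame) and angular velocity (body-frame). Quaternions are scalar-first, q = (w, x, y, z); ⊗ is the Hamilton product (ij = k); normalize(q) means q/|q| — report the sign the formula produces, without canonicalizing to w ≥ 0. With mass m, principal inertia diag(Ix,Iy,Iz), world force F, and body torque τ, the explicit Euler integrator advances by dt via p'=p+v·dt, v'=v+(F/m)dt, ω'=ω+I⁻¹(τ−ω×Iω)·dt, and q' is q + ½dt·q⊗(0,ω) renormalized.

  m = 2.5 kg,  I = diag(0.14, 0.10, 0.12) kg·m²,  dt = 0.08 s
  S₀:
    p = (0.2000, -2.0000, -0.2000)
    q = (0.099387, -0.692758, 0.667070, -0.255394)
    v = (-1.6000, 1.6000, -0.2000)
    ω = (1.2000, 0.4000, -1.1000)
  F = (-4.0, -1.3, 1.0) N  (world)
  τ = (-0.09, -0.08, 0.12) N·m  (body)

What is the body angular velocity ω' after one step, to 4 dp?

ω' = (1.1536, 0.3571, -1.0072)

(τ − ω×Iω)/I = (-0.5800, -0.5360, 1.1600)
ω' = ω + α·dt = (1.1536, 0.3571, -1.0072)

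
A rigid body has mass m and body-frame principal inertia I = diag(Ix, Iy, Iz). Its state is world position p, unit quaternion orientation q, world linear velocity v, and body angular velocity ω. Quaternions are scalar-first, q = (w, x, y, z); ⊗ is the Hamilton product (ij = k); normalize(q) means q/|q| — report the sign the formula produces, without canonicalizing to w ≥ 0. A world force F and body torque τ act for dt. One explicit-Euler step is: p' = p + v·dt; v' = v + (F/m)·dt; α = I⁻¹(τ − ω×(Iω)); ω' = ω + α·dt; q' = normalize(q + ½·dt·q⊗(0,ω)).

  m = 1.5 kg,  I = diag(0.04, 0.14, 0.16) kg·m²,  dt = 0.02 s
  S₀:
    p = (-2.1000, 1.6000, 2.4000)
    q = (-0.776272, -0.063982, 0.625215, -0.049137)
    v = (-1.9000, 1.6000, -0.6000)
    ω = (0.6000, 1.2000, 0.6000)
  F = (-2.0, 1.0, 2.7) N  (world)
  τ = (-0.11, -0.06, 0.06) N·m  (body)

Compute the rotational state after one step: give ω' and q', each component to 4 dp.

ω×(Iω) gyroscopic = (0.0144, -0.0432, 0.0720)
(τ − ω×Iω)/I = (-3.1100, -0.1200, -0.0750)
ω' = ω + α·dt = (0.5378, 1.1976, 0.5985)
q⊗(0,ω) = (-0.6823866, -0.0316698, -0.9226194, -0.9176706)
q' = normalize(q + ½dt·q⊗(0,ω)) = (-0.7830, -0.0643, 0.6159, -0.0583)

ω' = (0.5378, 1.1976, 0.5985)
q' = (-0.7830, -0.0643, 0.6159, -0.0583)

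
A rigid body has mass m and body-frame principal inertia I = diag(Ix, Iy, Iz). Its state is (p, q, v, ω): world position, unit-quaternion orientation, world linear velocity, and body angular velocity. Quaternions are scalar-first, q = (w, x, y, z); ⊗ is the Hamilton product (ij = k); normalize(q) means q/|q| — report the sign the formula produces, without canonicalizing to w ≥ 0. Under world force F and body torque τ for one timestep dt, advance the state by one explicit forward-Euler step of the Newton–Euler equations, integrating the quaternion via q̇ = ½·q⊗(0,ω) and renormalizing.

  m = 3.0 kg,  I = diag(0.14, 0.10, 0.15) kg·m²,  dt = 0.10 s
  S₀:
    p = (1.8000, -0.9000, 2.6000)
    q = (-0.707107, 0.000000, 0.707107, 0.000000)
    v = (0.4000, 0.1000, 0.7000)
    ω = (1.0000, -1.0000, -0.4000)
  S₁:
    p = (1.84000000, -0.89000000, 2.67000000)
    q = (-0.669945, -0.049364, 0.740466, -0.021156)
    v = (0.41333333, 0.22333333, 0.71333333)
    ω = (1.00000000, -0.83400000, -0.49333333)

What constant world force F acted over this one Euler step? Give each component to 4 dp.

F = (0.4000, 3.7000, 0.4000)

Δv = v₁−v₀ = (0.01333333, 0.12333333, 0.01333333)
m·(v₁−v₀)/dt = (0.4000, 3.7000, 0.4000)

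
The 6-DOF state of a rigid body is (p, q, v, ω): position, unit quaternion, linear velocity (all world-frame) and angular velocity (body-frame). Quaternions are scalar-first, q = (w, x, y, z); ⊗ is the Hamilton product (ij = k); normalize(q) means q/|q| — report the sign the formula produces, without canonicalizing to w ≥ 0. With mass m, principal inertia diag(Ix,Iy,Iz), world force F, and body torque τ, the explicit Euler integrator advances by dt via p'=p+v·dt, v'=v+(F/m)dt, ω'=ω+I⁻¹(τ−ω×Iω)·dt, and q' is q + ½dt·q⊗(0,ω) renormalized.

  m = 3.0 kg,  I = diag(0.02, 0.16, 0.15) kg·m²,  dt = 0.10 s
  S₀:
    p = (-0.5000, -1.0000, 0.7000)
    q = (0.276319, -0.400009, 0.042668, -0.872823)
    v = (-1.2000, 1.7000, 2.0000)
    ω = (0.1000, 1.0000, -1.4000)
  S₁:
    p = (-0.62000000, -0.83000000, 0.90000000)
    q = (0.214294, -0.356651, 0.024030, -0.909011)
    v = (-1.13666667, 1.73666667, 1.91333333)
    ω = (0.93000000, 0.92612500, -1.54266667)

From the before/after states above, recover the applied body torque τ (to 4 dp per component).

ω₁ − ω₀ = (0.83000000, -0.07387500, -0.14266667)
gyro term ω₀×Iω₀ = (0.0140, 0.0182, 0.0140)
τ = I·(Δω/dt) + ω₀×(Iω₀) = (0.1800, -0.1000, -0.2000)

τ = (0.1800, -0.1000, -0.2000)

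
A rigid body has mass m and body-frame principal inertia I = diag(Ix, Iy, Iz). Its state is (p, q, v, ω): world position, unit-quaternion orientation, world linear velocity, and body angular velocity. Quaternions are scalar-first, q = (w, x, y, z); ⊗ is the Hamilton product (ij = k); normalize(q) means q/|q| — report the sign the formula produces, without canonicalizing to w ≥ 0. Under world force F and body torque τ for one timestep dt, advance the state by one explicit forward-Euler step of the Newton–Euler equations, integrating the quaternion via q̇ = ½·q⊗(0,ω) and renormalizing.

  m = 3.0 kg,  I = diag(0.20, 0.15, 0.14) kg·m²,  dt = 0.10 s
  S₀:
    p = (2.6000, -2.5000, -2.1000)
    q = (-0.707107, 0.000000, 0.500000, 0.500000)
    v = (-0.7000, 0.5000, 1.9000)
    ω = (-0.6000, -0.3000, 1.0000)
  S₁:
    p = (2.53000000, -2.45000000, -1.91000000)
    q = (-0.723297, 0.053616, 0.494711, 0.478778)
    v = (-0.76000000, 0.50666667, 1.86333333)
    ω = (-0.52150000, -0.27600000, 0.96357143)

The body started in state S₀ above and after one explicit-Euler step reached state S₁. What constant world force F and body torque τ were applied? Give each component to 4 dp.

F = (-1.8000, 0.2000, -1.1000)
τ = (0.1600, 0.0000, -0.0600)

rate change Δω = (0.07850000, 0.02400000, -0.03642857)
ω₀×(Iω₀) = (0.0030, -0.0360, -0.0090)
I·α + gyro = (0.1600, 0.0000, -0.0600)
v₁ − v₀ = (-0.06000000, 0.00666667, -0.03666667)
F = m·Δv/dt = (-1.8000, 0.2000, -1.1000)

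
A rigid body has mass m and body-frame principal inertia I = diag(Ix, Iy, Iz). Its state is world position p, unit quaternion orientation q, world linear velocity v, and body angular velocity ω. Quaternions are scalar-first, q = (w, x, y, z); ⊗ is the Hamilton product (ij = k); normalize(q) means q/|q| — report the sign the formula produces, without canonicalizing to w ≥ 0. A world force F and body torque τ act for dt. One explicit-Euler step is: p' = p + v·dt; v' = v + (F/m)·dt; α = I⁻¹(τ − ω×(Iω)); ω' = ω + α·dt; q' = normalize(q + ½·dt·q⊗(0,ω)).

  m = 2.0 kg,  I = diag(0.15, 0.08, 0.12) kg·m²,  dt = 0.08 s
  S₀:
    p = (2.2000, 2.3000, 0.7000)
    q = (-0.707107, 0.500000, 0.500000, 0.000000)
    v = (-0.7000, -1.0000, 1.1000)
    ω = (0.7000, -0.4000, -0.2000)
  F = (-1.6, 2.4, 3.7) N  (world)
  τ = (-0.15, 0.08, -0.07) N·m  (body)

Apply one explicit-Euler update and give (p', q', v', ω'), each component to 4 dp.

angular accel α = (-1.0213, 1.0525, -0.7467)
ω' = ω + α·dt = (0.6183, -0.3158, -0.2597)
q⊗(0,ω) = (-0.1500000, -0.5949749, 0.3828428, -0.4085786)
q + ½dt·q⊗(0,ω), renormalized = (-0.7127, 0.4759, 0.5150, -0.0163)
p + v·dt = (2.1440, 2.2200, 0.7880)
v + (F/m)dt = (-0.7640, -0.9040, 1.2480)

p' = (2.1440, 2.2200, 0.7880)
q' = (-0.7127, 0.4759, 0.5150, -0.0163)
v' = (-0.7640, -0.9040, 1.2480)
ω' = (0.6183, -0.3158, -0.2597)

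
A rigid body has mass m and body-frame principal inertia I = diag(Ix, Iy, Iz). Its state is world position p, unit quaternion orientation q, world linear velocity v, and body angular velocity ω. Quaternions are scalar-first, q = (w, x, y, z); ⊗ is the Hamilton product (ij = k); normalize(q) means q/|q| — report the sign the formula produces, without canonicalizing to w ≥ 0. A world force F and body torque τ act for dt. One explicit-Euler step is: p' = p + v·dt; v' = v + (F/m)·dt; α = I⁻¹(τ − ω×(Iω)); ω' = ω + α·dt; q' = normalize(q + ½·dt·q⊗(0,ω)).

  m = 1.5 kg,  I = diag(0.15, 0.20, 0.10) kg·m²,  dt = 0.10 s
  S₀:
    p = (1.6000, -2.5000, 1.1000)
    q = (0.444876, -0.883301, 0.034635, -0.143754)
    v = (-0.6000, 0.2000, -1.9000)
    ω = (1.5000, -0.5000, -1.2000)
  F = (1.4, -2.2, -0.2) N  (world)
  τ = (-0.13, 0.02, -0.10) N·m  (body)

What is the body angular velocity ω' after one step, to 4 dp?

angular accel α = (-0.4667, 0.5500, -0.6250)
ω + α·dt = (1.4533, -0.4450, -1.2625)

ω' = (1.4533, -0.4450, -1.2625)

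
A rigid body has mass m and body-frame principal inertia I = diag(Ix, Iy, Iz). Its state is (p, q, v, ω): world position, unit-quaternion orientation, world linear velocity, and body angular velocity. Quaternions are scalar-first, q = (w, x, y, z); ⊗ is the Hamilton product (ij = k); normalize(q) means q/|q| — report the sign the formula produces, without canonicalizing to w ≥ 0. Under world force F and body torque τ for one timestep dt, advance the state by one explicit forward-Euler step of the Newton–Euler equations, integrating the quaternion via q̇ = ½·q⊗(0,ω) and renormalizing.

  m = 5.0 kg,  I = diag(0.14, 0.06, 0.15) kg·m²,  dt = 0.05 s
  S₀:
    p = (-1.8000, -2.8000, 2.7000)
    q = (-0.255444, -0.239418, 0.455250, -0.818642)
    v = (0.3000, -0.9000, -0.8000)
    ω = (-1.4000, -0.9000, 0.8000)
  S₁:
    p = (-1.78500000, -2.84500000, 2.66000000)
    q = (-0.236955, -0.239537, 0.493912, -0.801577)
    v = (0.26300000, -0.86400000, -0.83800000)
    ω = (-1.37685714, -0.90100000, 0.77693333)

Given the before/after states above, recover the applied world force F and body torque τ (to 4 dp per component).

F = (-3.7000, 3.6000, -3.8000)
τ = (0.0000, 0.0100, -0.1700)

Δω = ω₁−ω₀ = (0.02314286, -0.00100000, -0.02306667)
gyro term ω₀×Iω₀ = (-0.0648, 0.0112, -0.1008)
applied torque τ = (0.0000, 0.0100, -0.1700)
velocity change Δv = (-0.03700000, 0.03600000, -0.03800000)
applied force F = (-3.7000, 3.6000, -3.8000)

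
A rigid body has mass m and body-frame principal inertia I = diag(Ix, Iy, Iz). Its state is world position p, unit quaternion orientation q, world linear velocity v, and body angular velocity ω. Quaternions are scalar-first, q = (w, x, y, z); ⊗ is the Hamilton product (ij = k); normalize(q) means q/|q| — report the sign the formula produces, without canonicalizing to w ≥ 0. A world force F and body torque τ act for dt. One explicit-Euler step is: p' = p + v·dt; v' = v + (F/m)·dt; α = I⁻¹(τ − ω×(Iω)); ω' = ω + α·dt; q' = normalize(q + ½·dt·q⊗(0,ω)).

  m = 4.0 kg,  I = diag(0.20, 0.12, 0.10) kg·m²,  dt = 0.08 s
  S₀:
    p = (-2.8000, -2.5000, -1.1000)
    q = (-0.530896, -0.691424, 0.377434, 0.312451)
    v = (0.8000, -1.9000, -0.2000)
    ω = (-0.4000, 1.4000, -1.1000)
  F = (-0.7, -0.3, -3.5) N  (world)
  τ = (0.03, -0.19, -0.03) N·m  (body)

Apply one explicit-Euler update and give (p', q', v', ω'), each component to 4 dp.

p' = (-2.7360, -2.6520, -1.1160)
q' = (-0.5479, -0.7151, 0.3115, 0.3023)
v' = (0.7860, -1.9060, -0.2700)
ω' = (-0.4003, 1.2440, -1.1598)

p + v·dt = (-2.7360, -2.6520, -1.1160)
new velocity v' = (0.7860, -1.9060, -0.2700)
gyro term ω×Iω = (0.0308, 0.0440, 0.0448)
angular accel α = (-0.0040, -1.9500, -0.7480)
new body rate ω' = (-0.4003, 1.2440, -1.1598)
q⊗(0,ω) = (-0.4612811, -0.6402504, -1.6288012, -0.2330344)
q + ½dt·q⊗(0,ω), renormalized = (-0.5479, -0.7151, 0.3115, 0.3023)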